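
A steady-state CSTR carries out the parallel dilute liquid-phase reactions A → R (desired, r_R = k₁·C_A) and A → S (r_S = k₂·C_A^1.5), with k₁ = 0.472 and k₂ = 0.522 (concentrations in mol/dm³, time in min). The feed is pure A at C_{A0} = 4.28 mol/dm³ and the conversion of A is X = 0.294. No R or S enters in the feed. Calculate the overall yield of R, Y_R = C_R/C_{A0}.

0.101

Exit C_A = C_{A0}(1−X) = 4.28×0.706 = 3.022 mol/dm³.
In a CSTR the entire volume is at exit conditions, so r_R = 0.472×3.022 = 1.426 and r_S = 0.522×3.022^1.5 = 2.742.
Fraction of consumed A going to R: r_R/(r_R+r_S) = 0.3422.
C_R = 0.3422·C_{A0}·X = 0.3422×4.28×0.294 = 0.431 mol/dm³; Y_R = C_R/C_{A0} = 0.101.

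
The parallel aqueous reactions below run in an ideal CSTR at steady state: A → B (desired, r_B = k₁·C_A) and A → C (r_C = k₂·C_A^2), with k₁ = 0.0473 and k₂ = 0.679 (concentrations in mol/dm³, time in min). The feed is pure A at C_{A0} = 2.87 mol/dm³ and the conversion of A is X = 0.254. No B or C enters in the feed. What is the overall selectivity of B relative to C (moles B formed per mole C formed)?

Exit C_A = C_{A0}(1−X) = 2.87×0.746 = 2.141 mol/dm³.
Rates in a CSTR are evaluated at the outlet concentration: r_B = 0.0473×2.141 = 0.1013, r_C = 0.679×2.141^2 = 3.113.
Overall selectivity = C_B/C_C = r_Bτ/(r_Cτ) = r_B/r_C = 0.0325.

0.0325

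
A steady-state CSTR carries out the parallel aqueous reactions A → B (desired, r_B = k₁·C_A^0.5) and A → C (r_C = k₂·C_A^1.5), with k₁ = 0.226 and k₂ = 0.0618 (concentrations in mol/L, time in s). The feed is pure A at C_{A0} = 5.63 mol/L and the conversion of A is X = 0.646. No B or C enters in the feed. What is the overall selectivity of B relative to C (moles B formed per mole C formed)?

1.83

Exit C_A = C_{A0}(1−X) = 5.63×0.354 = 1.993 mol/L.
Rates in a CSTR are evaluated at the outlet concentration: r_B = 0.226×1.993^0.5 = 0.3191, r_C = 0.0618×1.993^1.5 = 0.1739.
Overall selectivity = C_B/C_C = r_Bτ/(r_Cτ) = r_B/r_C = 1.83.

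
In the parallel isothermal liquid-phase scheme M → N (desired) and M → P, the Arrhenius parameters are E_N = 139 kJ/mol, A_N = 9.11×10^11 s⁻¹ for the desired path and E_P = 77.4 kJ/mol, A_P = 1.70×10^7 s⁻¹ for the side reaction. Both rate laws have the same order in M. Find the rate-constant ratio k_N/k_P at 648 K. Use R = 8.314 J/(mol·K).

0.580

Since both paths have the same order in M, the concentration cancels and S_{N/P} = k_N/k_P = (A_N/A_P)·exp[(E_P−E_N)/(RT)].
(E_P−E_N)/(RT) = (77.4−139)×10³/(8.314×648) = -61600/5387 = -11.43.
k_N/k_P = (9.11×10^11/1.70×10^7)·exp(-11.43) = 53588 × 1.082×10^-5 = 0.580.
Since E_N > E_P, raising the temperature improves selectivity toward N.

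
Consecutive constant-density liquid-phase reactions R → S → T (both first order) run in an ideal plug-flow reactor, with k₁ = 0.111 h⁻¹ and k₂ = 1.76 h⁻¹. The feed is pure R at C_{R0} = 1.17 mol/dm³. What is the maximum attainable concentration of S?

Evaluating C_S at τ_opt = ln(k₂/k₁)/(k₂−k₁) gives C_{S,max}/C_{R0} = (k₁/k₂)^[k₂/(k₂−k₁)].
= (0.111/1.76)^(1.76/(1.76−0.111)) = (0.06307)^(1.067) = 0.05236.
C_{S,max} = 0.05236×1.17 = 0.0613 mol/dm³.

0.0613 mol/dm³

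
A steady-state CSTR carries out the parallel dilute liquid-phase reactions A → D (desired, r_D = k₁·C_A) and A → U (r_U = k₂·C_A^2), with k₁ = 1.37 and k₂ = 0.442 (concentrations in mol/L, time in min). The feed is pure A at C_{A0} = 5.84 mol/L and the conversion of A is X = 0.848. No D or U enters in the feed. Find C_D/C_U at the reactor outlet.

Exit C_A = C_{A0}(1−X) = 5.84×0.152 = 0.8877 mol/L.
Rates in a CSTR are evaluated at the outlet concentration: r_D = 1.37×0.8877 = 1.216, r_U = 0.442×0.8877^2 = 0.3483.
Overall selectivity = C_D/C_U = r_Dτ/(r_Uτ) = r_D/r_U = 3.49.

3.49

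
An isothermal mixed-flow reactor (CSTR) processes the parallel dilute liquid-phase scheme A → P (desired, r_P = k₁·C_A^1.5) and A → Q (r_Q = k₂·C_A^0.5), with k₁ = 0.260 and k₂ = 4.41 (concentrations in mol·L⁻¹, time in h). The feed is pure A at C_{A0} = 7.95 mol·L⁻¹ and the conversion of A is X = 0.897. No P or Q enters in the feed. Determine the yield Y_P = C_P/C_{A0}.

0.0413

Exit C_A = C_{A0}(1−X) = 7.95×0.103 = 0.8188 mol·L⁻¹.
Rates in a CSTR are evaluated at the outlet concentration: r_P = 0.260×0.8188^1.5 = 0.1927, r_Q = 4.41×0.8188^0.5 = 3.991.
Fraction of consumed A going to P: r_P/(r_P+r_Q) = 0.04605.
C_P = 0.04605·C_{A0}·X = 0.04605×7.95×0.897 = 0.328 mol·L⁻¹; Y_P = C_P/C_{A0} = 0.0413.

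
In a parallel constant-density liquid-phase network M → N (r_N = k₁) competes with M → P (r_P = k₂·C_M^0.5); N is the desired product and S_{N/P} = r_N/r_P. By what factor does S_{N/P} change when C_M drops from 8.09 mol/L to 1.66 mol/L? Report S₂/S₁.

S_{N/P} = (k₁/k₂)·C_M^-0.5, so S₂/S₁ = (C_{M,2}/C_{M,1})^-0.5.
= (1.66/8.09)^(-0.5) = (0.2052)^(-0.5) = 2.21.

2.21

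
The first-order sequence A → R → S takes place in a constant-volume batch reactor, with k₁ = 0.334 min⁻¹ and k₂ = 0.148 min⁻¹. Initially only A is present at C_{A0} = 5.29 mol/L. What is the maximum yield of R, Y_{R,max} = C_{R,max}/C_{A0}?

For a first-order series the maximum intermediate yield is C_{R,max}/C_{A0} = (k₁/k₂)^[k₂/(k₂−k₁)].
= (0.334/0.148)^(0.148/(0.148−0.334)) = (2.257)^(-0.7957) = 0.5233.

0.523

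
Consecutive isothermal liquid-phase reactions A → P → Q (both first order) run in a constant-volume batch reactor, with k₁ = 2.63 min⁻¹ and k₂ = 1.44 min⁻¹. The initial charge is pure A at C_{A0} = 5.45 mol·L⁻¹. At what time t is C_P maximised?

The intermediate peaks when r₁ = r₂, i.e. k₁e^(−k₁t) = k₂e^(−k₂t), giving t_opt = ln(k₂/k₁)/(k₂−k₁).
= ln(1.44/2.63)/(1.44−2.63) = ln(0.5475)/-1.190 = -0.6023/-1.190 = 0.506 min.

0.506 min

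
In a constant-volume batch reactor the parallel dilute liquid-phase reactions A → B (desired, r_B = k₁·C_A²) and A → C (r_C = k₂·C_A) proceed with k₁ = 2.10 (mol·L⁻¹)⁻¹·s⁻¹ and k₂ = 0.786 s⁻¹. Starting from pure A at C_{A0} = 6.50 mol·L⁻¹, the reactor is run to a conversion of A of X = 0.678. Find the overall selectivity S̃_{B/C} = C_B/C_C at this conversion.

10.5

C_A = C_{A0}(1−X) = 2.093 mol·L⁻¹.
Along a PFR/batch, dC_C/dC_A = −r_C/(r_B+r_C) = −k₂/(k₂+k₁·C_A).
Integrating from C_{A0} to C_A: C_C = (0.786/2.10)·ln[(0.786+2.10·6.50)/(0.786+2.10·2.09)] = 0.3743·ln(14.44/5.181) = 0.3835 mol·L⁻¹.
Then C_B = (C_{A0}−C_A) − C_C = 4.407 − 0.3835 = 4.023 mol·L⁻¹.
S̃_{B/C} = C_B/C_C = 4.023/0.3835 = 10.5.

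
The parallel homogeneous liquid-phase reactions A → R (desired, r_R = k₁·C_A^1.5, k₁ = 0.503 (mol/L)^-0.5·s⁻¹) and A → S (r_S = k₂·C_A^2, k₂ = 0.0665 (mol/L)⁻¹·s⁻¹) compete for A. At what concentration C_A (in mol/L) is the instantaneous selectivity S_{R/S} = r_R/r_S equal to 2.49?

S_{R/S} = (k₁/k₂)·C_A^-0.5 ⇒ C_A = (S·k₂/k₁)^(-2).
= (2.49×0.0665/0.503)^(-2) = (0.3292)^(-2) = 9.23 mol/L.

9.23 mol/L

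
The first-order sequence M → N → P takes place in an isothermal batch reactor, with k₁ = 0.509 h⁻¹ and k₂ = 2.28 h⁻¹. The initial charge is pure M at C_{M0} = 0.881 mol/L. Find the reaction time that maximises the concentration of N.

0.847 h

For first-order series the maximum of C_N occurs at t_opt = ln(k₂/k₁)/(k₂−k₁).
= ln(2.28/0.509)/(2.28−0.509) = ln(4.479)/1.771 = 1.499/1.771 = 0.847 h.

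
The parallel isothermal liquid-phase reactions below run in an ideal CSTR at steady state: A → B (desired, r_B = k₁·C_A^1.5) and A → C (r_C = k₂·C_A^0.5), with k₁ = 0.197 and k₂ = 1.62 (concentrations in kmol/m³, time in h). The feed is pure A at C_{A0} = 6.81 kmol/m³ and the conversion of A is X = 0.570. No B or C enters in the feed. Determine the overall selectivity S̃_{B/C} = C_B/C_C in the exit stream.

0.356

Exit C_A = C_{A0}(1−X) = 6.81×0.430 = 2.928 kmol/m³.
A CSTR operates uniformly at the exit composition, giving r_B = 0.9872 and r_C = 2.772 (each k·C_A^n at C_A = 2.928).
Overall selectivity = C_B/C_C = r_Bτ/(r_Cτ) = r_B/r_C = 0.356.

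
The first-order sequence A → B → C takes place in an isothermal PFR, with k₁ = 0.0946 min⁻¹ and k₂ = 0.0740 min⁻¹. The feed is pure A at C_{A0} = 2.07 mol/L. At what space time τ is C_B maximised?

The intermediate peaks when r₁ = r₂, i.e. k₁e^(−k₁τ) = k₂e^(−k₂τ), giving τ_opt = ln(k₂/k₁)/(k₂−k₁).
= ln(0.0740/0.0946)/(0.0740−0.0946) = ln(0.7822)/-0.02060 = -0.2456/-0.02060 = 11.9 min.

11.9 min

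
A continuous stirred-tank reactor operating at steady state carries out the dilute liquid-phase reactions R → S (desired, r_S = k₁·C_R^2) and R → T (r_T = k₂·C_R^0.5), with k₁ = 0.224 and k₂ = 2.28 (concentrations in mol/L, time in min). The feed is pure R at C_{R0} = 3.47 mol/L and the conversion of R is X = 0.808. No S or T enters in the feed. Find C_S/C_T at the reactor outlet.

Exit C_R = C_{R0}(1−X) = 3.47×0.192 = 0.6662 mol/L.
In a CSTR the entire volume is at exit conditions, so r_S = 0.224×0.6662^2 = 0.09943 and r_T = 2.28×0.6662^0.5 = 1.861.
Overall selectivity = C_S/C_T = r_Sτ/(r_Tτ) = r_S/r_T = 0.0534.

0.0534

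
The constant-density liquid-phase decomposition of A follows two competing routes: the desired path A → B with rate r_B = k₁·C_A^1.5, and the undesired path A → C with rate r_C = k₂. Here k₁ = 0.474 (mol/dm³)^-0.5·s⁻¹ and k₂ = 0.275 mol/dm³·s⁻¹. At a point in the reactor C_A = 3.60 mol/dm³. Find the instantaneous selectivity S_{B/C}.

S_{B/C} = r_B/r_C = (k₁·C_A^1.5)/(k₂) = (k₁/k₂)·C_A^1.5.
= (0.474×3.600^1.5) / (0.275) = 3.238/0.2750 = 11.8.
Since the desired path is higher order in A, keeping C_A high (PFR or concentrated feed) favours B.

11.8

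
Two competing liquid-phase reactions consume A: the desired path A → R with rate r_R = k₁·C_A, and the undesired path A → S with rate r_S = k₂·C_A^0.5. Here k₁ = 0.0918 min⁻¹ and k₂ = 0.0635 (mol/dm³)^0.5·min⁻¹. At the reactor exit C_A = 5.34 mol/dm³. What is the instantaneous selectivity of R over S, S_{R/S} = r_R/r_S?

S_{R/S} = r_R/r_S = (k₁·C_A)/(k₂·C_A^0.5) = (k₁/k₂)·C_A^0.5.
= (0.0918×5.340) / (0.0635×5.340^0.5) = 0.4902/0.1467 = 3.34.
Since the desired path is higher order in A, keeping C_A high (PFR or concentrated feed) favours R.

3.34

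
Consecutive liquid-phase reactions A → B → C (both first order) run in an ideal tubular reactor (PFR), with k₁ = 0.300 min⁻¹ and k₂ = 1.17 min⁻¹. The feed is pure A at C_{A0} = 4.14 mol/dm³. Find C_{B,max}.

Evaluating C_B at τ_opt = ln(k₂/k₁)/(k₂−k₁) gives C_{B,max}/C_{A0} = (k₁/k₂)^[k₂/(k₂−k₁)].
= (0.300/1.17)^(1.17/(1.17−0.300)) = (0.2564)^(1.345) = 0.1604.
C_{B,max} = 0.1604×4.14 = 0.664 mol/dm³.

0.664 mol/dm³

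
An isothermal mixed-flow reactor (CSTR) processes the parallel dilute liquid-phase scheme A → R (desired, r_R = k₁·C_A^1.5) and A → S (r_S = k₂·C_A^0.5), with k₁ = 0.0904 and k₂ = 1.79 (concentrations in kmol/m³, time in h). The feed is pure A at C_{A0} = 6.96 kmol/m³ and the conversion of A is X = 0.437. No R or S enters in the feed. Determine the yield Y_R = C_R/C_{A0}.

Exit C_A = C_{A0}(1−X) = 6.96×0.563 = 3.918 kmol/m³.
A CSTR operates uniformly at the exit composition, giving r_R = 0.7012 and r_S = 3.543 (each k·C_A^n at C_A = 3.918).
Fraction of consumed A going to R: r_R/(r_R+r_S) = 0.1652.
C_R = 0.1652·C_{A0}·X = 0.1652×6.96×0.437 = 0.502 kmol/m³; Y_R = C_R/C_{A0} = 0.0722.

0.0722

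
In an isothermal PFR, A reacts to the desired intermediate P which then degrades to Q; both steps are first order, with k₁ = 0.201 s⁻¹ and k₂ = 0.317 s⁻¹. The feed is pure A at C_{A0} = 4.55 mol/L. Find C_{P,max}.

At the optimum, C_{P,max}/C_{A0} = (k₁/k₂)^[k₂/(k₂−k₁)].
= (0.201/0.317)^(0.317/(0.317−0.201)) = (0.6341)^(2.733) = 0.2879.
C_{P,max} = 0.2879×4.55 = 1.31 mol/L.

1.31 mol/L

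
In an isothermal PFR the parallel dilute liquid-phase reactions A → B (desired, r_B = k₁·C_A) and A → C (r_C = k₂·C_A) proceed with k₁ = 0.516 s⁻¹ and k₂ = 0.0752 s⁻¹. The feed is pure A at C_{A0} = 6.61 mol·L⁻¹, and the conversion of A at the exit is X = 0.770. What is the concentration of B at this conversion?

4.44 mol·L⁻¹

C_A = C_{A0}(1−X) = 1.520 mol·L⁻¹.
Both paths are first order in A, so the instantaneous fraction to B is constant: dC_B/d(−C_A) = k₁/(k₁+k₂) = 0.8728.
C_B = 0.8728·(C_{A0}−C_A) = 0.8728×5.090 = 4.44 mol·L⁻¹.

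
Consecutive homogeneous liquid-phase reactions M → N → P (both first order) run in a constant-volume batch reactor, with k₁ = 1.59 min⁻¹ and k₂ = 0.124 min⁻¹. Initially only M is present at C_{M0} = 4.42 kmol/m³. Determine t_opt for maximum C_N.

1.74 min

The intermediate peaks when r₁ = r₂, i.e. k₁e^(−k₁t) = k₂e^(−k₂t), giving t_opt = ln(k₂/k₁)/(k₂−k₁).
= ln(0.124/1.59)/(0.124−1.59) = ln(0.07799)/-1.466 = -2.551/-1.466 = 1.74 min.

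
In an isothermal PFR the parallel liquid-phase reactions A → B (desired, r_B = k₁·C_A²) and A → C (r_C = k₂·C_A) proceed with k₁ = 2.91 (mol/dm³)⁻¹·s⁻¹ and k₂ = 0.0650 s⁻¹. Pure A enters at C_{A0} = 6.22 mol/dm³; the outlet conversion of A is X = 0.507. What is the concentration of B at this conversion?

C_A = C_{A0}(1−X) = 3.066 mol/dm³.
Along a PFR/batch, dC_C/dC_A = −r_C/(r_B+r_C) = −k₂/(k₂+k₁·C_A).
Integrating from C_{A0} to C_A: C_C = (0.0650/2.91)·ln[(0.0650+2.91·6.22)/(0.0650+2.91·3.07)] = 0.02234·ln(18.17/8.988) = 0.01572 mol/dm³.
Then C_B = (C_{A0}−C_A) − C_C = 3.154 − 0.01572 = 3.138 mol/dm³.

3.14 mol/dm³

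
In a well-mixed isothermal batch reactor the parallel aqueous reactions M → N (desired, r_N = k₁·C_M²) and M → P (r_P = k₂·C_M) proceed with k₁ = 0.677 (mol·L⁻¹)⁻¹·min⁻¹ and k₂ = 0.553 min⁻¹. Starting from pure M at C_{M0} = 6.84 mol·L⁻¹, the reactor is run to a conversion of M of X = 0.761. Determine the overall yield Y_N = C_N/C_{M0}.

C_M = C_{M0}(1−X) = 1.635 mol·L⁻¹.
Along a PFR/batch, dC_P/dC_M = −r_P/(r_N+r_P) = −k₂/(k₂+k₁·C_M).
Integrating from C_{M0} to C_M: C_P = (0.553/0.677)·ln[(0.553+0.677·6.84)/(0.553+0.677·1.63)] = 0.8168·ln(5.184/1.660) = 0.9303 mol·L⁻¹.
Then C_N = (C_{M0}−C_M) − C_P = 5.205 − 0.9303 = 4.275 mol·L⁻¹.
Y_N = C_N/C_{M0} = 4.275/6.84 = 0.625.

0.625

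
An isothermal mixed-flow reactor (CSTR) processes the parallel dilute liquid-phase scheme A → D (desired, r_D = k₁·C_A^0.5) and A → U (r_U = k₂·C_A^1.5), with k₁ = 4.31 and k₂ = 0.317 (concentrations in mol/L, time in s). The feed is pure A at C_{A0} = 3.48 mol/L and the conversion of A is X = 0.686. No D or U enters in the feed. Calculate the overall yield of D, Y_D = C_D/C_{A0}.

0.635

Exit C_A = C_{A0}(1−X) = 3.48×0.314 = 1.093 mol/L.
A CSTR operates uniformly at the exit composition, giving r_D = 4.505 and r_U = 0.3621 (each k·C_A^n at C_A = 1.093).
Fraction of consumed A going to D: r_D/(r_D+r_U) = 0.9256.
C_D = 0.9256·C_{A0}·X = 0.9256×3.48×0.686 = 2.21 mol/L; Y_D = C_D/C_{A0} = 0.635.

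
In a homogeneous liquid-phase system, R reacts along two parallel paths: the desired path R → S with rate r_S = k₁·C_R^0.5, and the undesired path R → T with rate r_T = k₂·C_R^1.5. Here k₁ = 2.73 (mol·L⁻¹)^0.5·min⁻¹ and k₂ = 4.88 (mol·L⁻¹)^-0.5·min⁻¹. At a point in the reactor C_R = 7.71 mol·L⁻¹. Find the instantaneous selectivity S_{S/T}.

0.0726

S_{S/T} = r_S/r_T = (k₁·C_R^0.5)/(k₂·C_R^1.5) = (k₁/k₂)·C_R⁻¹.
= (2.73×7.710^0.5) / (4.88×7.710^1.5) = 7.580/104.5 = 0.0726.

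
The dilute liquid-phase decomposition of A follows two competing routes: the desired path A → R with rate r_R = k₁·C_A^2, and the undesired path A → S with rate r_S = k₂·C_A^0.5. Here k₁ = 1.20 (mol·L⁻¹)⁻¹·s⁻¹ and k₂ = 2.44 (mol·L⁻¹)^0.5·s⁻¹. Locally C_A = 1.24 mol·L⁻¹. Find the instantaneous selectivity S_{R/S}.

S_{R/S} = r_R/r_S = (k₁·C_A^2)/(k₂·C_A^0.5) = (k₁/k₂)·C_A^1.5.
= (1.20×1.240^2) / (2.44×1.240^0.5) = 1.845/2.717 = 0.679.

0.679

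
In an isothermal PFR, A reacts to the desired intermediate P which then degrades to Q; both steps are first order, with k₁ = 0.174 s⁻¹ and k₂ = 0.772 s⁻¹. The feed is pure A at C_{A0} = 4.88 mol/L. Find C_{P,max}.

At the optimum, C_{P,max}/C_{A0} = (k₁/k₂)^[k₂/(k₂−k₁)].
= (0.174/0.772)^(0.772/(0.772−0.174)) = (0.2254)^(1.291) = 0.1461.
C_{P,max} = 0.1461×4.88 = 0.713 mol/L.

0.713 mol/L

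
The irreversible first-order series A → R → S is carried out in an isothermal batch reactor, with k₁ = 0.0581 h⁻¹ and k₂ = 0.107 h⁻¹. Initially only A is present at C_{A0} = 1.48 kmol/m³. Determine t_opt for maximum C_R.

12.5 h

The intermediate peaks when r₁ = r₂, i.e. k₁e^(−k₁t) = k₂e^(−k₂t), giving t_opt = ln(k₂/k₁)/(k₂−k₁).
= ln(0.107/0.0581)/(0.107−0.0581) = ln(1.842)/0.04890 = 0.6107/0.04890 = 12.5 h.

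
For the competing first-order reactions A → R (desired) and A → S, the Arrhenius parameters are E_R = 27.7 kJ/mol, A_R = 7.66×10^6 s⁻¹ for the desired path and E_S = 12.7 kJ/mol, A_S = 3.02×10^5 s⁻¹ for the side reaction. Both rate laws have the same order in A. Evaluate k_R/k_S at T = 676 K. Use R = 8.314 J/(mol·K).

k_R/k_S = (A_R/A_S)·exp[−(E_R−E_S)/(RT)] = (A_R/A_S)·exp[(E_S−E_R)/(RT)].
(E_S−E_R)/(RT) = (12.7−27.7)×10³/(8.314×676) = -15000/5620 = -2.669.
k_R/k_S = (7.66×10^6/3.02×10^5)·exp(-2.669) = 25.36 × 0.06933 = 1.76.
Since E_R > E_S, raising the temperature improves selectivity toward R.

1.76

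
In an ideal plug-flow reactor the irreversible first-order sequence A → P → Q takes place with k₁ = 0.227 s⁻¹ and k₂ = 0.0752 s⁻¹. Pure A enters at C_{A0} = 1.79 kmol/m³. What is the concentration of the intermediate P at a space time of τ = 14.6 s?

0.796 kmol/m³

For first-order series with pure A initially, C_P(τ) = k₁C_{A0}/(k₂−k₁)·(e^(−k₁τ) − e^(−k₂τ)).
e^(−k₁τ) = e^(−0.227×14.6) = e^(−3.314) = 0.03636; e^(−k₂τ) = e^(−1.098) = 0.3336.
C_P = 0.227×1.79/(0.0752−0.227) × (0.03636−0.3336) = (-2.677)×(-0.2972) = 0.7955 kmol/m³.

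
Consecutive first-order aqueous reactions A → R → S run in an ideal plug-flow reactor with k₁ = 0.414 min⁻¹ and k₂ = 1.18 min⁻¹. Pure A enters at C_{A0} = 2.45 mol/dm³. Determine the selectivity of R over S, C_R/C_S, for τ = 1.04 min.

1.23

For first-order series with pure A initially, C_R(τ) = k₁C_{A0}/(k₂−k₁)·(e^(−k₁τ) − e^(−k₂τ)).
e^(−k₁τ) = e^(−0.414×1.04) = e^(−0.4306) = 0.6501; e^(−k₂τ) = e^(−1.227) = 0.2931.
C_R = 0.414×2.45/(1.18−0.414) × (0.6501−0.2931) = 1.324×0.3570 = 0.4728 mol/dm³.
C_A = C_{A0}e^(−k₁τ) = 1.593 mol/dm³, so C_S = C_{A0}−C_A−C_R = 0.3844 mol/dm³; C_R/C_S = 1.23.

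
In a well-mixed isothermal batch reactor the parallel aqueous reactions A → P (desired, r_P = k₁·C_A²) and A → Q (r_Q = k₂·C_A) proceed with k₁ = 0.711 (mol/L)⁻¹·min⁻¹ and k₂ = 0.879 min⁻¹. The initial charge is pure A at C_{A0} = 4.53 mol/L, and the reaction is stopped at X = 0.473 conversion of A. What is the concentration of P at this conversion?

1.57 mol/L

C_A = C_{A0}(1−X) = 2.387 mol/L.
Along a PFR/batch, dC_Q/dC_A = −r_Q/(r_P+r_Q) = −k₂/(k₂+k₁·C_A).
Integrating from C_{A0} to C_A: C_Q = (0.879/0.711)·ln[(0.879+0.711·4.53)/(0.879+0.711·2.39)] = 1.236·ln(4.100/2.576) = 0.5743 mol/L.
Then C_P = (C_{A0}−C_A) − C_Q = 2.143 − 0.5743 = 1.568 mol/L.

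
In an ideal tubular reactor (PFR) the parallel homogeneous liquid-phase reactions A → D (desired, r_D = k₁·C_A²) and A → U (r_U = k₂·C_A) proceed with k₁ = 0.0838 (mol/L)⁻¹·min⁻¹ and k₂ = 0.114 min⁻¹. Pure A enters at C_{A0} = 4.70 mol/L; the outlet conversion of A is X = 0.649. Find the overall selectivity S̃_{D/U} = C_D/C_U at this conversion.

2.20

C_A = C_{A0}(1−X) = 1.650 mol/L.
Along a PFR/batch, dC_U/dC_A = −r_U/(r_D+r_U) = −k₂/(k₂+k₁·C_A).
Integrating from C_{A0} to C_A: C_U = (0.114/0.0838)·ln[(0.114+0.0838·4.70)/(0.114+0.0838·1.65)] = 1.360·ln(0.5079/0.2522) = 0.9520 mol/L.
Then C_D = (C_{A0}−C_A) − C_U = 3.050 − 0.9520 = 2.098 mol/L.
S̃_{D/U} = C_D/C_U = 2.098/0.9520 = 2.20.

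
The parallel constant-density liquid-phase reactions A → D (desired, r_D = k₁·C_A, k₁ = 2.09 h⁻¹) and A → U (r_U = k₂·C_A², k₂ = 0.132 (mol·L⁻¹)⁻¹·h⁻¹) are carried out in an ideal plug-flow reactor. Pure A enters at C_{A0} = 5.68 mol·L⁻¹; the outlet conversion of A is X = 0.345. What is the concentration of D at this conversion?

1.51 mol·L⁻¹

C_A = C_{A0}(1−X) = 3.720 mol·L⁻¹.
Along a PFR/batch, dC_D/dC_A = −r_D/(r_D+r_U) = −k₁/(k₁+k₂·C_A).
Integrating from C_{A0} to C_A: C_D = (2.09/0.132)·ln[(2.09+0.132·5.68)/(2.09+0.132·3.72)] = 15.83·ln(2.840/2.581) = 1.512 mol·L⁻¹.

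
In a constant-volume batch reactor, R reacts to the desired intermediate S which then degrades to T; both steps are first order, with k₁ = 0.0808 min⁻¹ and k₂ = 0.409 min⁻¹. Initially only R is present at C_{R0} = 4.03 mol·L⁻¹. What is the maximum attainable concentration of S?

0.534 mol·L⁻¹

Evaluating C_S at t_opt = ln(k₂/k₁)/(k₂−k₁) gives C_{S,max}/C_{R0} = (k₁/k₂)^[k₂/(k₂−k₁)].
= (0.0808/0.409)^(0.409/(0.409−0.0808)) = (0.1976)^(1.246) = 0.1325.
C_{S,max} = 0.1325×4.03 = 0.534 mol·L⁻¹.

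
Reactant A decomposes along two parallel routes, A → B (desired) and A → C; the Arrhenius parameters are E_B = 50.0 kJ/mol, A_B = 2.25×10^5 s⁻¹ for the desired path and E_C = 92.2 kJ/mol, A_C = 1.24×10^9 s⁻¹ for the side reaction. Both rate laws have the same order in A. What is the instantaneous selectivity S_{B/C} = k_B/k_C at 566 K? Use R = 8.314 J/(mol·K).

1.42

With equal orders, S_{B/C} = k_B/k_C = (A_B/A_C)·exp[(E_C−E_B)/(RT)].
(E_C−E_B)/(RT) = (92.2−50.0)×10³/(8.314×566) = 42200/4706 = 8.968.
k_B/k_C = (2.25×10^5/1.24×10^9)·exp(8.968) = 1.815×10^-4 × 7846 = 1.42.
Since E_B < E_C, lowering the temperature improves selectivity toward B.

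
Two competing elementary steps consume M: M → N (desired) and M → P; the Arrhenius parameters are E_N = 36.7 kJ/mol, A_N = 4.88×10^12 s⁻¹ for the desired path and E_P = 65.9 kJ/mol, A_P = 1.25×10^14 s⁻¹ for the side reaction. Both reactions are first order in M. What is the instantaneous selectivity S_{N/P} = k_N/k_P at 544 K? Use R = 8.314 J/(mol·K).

24.9

Since both paths have the same order in M, the concentration cancels and S_{N/P} = k_N/k_P = (A_N/A_P)·exp[(E_P−E_N)/(RT)].
(E_P−E_N)/(RT) = (65.9−36.7)×10³/(8.314×544) = 29200/4523 = 6.456.
k_N/k_P = (4.88×10^12/1.25×10^14)·exp(6.456) = 0.03904 × 636.6 = 24.9.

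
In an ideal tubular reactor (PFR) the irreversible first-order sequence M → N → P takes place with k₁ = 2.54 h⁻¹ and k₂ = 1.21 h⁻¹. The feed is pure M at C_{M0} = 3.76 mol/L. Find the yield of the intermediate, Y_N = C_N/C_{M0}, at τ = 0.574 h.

0.509

For first-order series with pure M initially, C_N(τ) = k₁C_{M0}/(k₂−k₁)·(e^(−k₁τ) − e^(−k₂τ)).
e^(−k₁τ) = e^(−2.54×0.574) = e^(−1.458) = 0.2327; e^(−k₂τ) = e^(−0.6945) = 0.4993.
C_N = 2.54×3.76/(1.21−2.54) × (0.2327−0.4993) = (-7.181)×(-0.2666) = 1.914 mol/L.
Y_N = C_N/C_{M0} = 1.914/3.76 = 0.509.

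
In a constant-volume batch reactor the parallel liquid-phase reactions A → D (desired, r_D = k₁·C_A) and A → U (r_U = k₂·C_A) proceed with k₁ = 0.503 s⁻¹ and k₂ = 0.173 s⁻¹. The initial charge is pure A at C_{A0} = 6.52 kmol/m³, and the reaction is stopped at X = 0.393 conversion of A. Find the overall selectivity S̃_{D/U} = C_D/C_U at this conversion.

C_A = C_{A0}(1−X) = 3.958 kmol/m³.
Both paths are first order in A, so the instantaneous fraction to D is constant: dC_D/d(−C_A) = k₁/(k₁+k₂) = 0.7441.
C_D = 0.7441·(C_{A0}−C_A) = 0.7441×2.562 = 1.91 kmol/m³.
C_U = (C_{A0}−C_A)−C_D = 0.6558 kmol/m³; S̃_{D/U} = 1.907/0.6558 = 2.91.

2.91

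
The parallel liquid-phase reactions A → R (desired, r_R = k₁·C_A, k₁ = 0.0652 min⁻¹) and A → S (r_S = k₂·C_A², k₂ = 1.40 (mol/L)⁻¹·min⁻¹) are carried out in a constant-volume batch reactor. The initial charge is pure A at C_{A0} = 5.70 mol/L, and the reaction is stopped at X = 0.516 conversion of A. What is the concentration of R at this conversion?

0.0334 mol/L

C_A = C_{A0}(1−X) = 2.759 mol/L.
Along a PFR/batch, dC_R/dC_A = −r_R/(r_R+r_S) = −k₁/(k₁+k₂·C_A).
Integrating from C_{A0} to C_A: C_R = (0.0652/1.40)·ln[(0.0652+1.40·5.70)/(0.0652+1.40·2.76)] = 0.04657·ln(8.045/3.928) = 0.03339 mol/L.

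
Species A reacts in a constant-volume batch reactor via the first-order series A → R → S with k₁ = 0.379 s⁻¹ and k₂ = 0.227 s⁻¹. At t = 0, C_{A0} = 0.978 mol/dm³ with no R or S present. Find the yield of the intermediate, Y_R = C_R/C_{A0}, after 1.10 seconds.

0.299

The intermediate concentration in a first-order A→B→C sequence is C_R = k₁C_{A0}(e^(−k₁t) − e^(−k₂t))/(k₂−k₁).
e^(−k₁t) = e^(−0.379×1.10) = e^(−0.4169) = 0.6591; e^(−k₂t) = e^(−0.2497) = 0.7790.
C_R = 0.379×0.978/(0.227−0.379) × (0.6591−0.7790) = (-2.439)×(-0.1199) = 0.2925 mol/dm³.
Y_R = C_R/C_{A0} = 0.2925/0.978 = 0.299.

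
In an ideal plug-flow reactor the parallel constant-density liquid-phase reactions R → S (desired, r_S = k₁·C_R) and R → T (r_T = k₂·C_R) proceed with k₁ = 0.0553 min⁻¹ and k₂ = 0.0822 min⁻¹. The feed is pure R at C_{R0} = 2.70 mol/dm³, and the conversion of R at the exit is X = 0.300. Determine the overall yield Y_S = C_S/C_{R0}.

0.121

C_R = C_{R0}(1−X) = 1.890 mol/dm³.
Both paths are first order in R, so the instantaneous fraction to S is constant: dC_S/d(−C_R) = k₁/(k₁+k₂) = 0.4022.
C_S = 0.4022·(C_{R0}−C_R) = 0.4022×0.8100 = 0.326 mol/dm³.
Y_S = C_S/C_{R0} = 0.3258/2.70 = 0.121.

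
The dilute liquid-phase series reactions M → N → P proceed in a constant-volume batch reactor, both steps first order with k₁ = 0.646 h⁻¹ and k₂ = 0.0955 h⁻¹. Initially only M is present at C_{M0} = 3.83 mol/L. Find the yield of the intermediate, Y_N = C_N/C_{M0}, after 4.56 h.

0.698

The intermediate concentration in a first-order A→B→C sequence is C_N = k₁C_{M0}(e^(−k₁t) − e^(−k₂t))/(k₂−k₁).
e^(−k₁t) = e^(−0.646×4.56) = e^(−2.946) = 0.05256; e^(−k₂t) = e^(−0.4355) = 0.6470.
C_N = 0.646×3.83/(0.0955−0.646) × (0.05256−0.6470) = (-4.494)×(-0.5944) = 2.671 mol/L.
Y_N = C_N/C_{M0} = 2.671/3.83 = 0.698.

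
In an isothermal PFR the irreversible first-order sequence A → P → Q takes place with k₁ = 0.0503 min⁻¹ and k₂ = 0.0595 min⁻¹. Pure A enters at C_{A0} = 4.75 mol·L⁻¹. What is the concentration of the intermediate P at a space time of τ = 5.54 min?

0.977 mol·L⁻¹

The intermediate concentration in a first-order A→B→C sequence is C_P = k₁C_{A0}(e^(−k₁τ) − e^(−k₂τ))/(k₂−k₁).
e^(−k₁τ) = e^(−0.0503×5.54) = e^(−0.2787) = 0.7568; e^(−k₂τ) = e^(−0.3296) = 0.7192.
C_P = 0.0503×4.75/(0.0595−0.0503) × (0.7568−0.7192) = 25.97×0.03761 = 0.9766 mol·L⁻¹.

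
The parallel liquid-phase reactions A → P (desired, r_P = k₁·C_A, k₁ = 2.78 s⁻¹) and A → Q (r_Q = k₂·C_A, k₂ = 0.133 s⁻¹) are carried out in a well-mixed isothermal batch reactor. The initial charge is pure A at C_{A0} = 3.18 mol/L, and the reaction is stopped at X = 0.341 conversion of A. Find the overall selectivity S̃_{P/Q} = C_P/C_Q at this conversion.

20.9

C_A = C_{A0}(1−X) = 2.096 mol/L.
Both paths are first order in A, so the instantaneous fraction to P is constant: dC_P/d(−C_A) = k₁/(k₁+k₂) = 0.9543.
C_P = 0.9543·(C_{A0}−C_A) = 0.9543×1.084 = 1.03 mol/L.
C_Q = (C_{A0}−C_A)−C_P = 0.04951 mol/L; S̃_{P/Q} = 1.035/0.04951 = 20.9.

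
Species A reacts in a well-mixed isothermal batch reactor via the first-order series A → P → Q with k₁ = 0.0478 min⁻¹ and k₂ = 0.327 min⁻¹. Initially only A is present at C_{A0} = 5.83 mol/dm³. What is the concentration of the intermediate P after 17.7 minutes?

The intermediate concentration in a first-order A→B→C sequence is C_P = k₁C_{A0}(e^(−k₁t) − e^(−k₂t))/(k₂−k₁).
e^(−k₁t) = e^(−0.0478×17.7) = e^(−0.8461) = 0.4291; e^(−k₂t) = e^(−5.788) = 0.003064.
C_P = 0.0478×5.83/(0.327−0.0478) × (0.4291−0.003064) = 0.9981×0.4260 = 0.4252 mol/dm³.

0.425 mol/dm³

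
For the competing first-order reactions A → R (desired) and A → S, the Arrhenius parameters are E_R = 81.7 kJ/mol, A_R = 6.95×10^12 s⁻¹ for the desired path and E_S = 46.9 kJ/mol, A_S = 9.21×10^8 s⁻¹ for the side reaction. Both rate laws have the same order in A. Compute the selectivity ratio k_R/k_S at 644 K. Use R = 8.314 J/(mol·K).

11.4

With equal orders, S_{R/S} = k_R/k_S = (A_R/A_S)·exp[(E_S−E_R)/(RT)].
(E_S−E_R)/(RT) = (46.9−81.7)×10³/(8.314×644) = -34800/5354 = -6.500.
k_R/k_S = (6.95×10^12/9.21×10^8)·exp(-6.500) = 7546 × 0.001504 = 11.4.
Since E_R > E_S, raising the temperature improves selectivity toward R.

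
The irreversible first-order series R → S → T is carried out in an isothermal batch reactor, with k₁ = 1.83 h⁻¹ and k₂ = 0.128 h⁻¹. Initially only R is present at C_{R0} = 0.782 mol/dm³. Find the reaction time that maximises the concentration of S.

The intermediate peaks when r₁ = r₂, i.e. k₁e^(−k₁t) = k₂e^(−k₂t), giving t_opt = ln(k₂/k₁)/(k₂−k₁).
= ln(0.128/1.83)/(0.128−1.83) = ln(0.06995)/-1.702 = -2.660/-1.702 = 1.56 h.

1.56 h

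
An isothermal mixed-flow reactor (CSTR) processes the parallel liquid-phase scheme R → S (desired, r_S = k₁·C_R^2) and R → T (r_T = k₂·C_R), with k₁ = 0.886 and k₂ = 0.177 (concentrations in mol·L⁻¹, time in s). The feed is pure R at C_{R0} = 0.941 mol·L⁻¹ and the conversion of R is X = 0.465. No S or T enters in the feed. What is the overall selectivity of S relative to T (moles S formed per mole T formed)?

Exit C_R = C_{R0}(1−X) = 0.941×0.535 = 0.5034 mol·L⁻¹.
In a CSTR the entire volume is at exit conditions, so r_S = 0.886×0.5034^2 = 0.2246 and r_T = 0.177×0.5034 = 0.08911.
Overall selectivity = C_S/C_T = r_Sτ/(r_Tτ) = r_S/r_T = 2.52.

2.52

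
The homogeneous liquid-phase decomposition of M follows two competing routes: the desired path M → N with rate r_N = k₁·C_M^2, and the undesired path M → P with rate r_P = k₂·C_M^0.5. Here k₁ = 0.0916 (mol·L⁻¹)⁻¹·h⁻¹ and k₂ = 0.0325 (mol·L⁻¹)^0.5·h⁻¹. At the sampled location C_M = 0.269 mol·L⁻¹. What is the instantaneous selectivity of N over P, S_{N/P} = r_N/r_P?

0.393

S_{N/P} = r_N/r_P = (k₁·C_M^2)/(k₂·C_M^0.5) = (k₁/k₂)·C_M^1.5.
= (0.0916×0.2690^2) / (0.0325×0.2690^0.5) = 0.006628/0.01686 = 0.393.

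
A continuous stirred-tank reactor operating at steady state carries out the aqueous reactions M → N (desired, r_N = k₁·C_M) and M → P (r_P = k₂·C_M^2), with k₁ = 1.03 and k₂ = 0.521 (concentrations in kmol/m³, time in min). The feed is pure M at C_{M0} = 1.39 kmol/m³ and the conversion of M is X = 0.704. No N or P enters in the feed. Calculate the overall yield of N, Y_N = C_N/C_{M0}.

Exit C_M = C_{M0}(1−X) = 1.39×0.296 = 0.4114 kmol/m³.
Rates in a CSTR are evaluated at the outlet concentration: r_N = 1.03×0.4114 = 0.4238, r_P = 0.521×0.4114^2 = 0.08820.
Fraction of consumed M going to N: r_N/(r_N+r_P) = 0.8277.
C_N = 0.8277·C_{M0}·X = 0.8277×1.39×0.704 = 0.810 kmol/m³; Y_N = C_N/C_{M0} = 0.583.

0.583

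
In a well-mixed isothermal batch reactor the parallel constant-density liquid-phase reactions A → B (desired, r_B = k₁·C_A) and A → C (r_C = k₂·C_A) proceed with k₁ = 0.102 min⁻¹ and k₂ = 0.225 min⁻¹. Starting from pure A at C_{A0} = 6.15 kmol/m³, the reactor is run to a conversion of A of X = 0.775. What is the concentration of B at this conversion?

C_A = C_{A0}(1−X) = 1.384 kmol/m³.
Both paths are first order in A, so the instantaneous fraction to B is constant: dC_B/d(−C_A) = k₁/(k₁+k₂) = 0.3119.
C_B = 0.3119·(C_{A0}−C_A) = 0.3119×4.766 = 1.49 kmol/m³.

1.49 kmol/m³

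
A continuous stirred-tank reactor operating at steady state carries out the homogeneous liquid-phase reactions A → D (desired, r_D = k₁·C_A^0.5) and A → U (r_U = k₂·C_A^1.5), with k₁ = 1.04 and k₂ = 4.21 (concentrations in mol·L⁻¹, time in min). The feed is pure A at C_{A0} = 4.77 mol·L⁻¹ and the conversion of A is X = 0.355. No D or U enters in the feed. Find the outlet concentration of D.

0.126 mol·L⁻¹

Exit C_A = C_{A0}(1−X) = 4.77×0.645 = 3.077 mol·L⁻¹.
Rates in a CSTR are evaluated at the outlet concentration: r_D = 1.04×3.077^0.5 = 1.824, r_U = 4.21×3.077^1.5 = 22.72.
Fraction of consumed A going to D: r_D/(r_D+r_U) = 0.07432.
C_D = 0.07432·C_{A0}·X = 0.07432×4.77×0.355 = 0.126 mol·L⁻¹.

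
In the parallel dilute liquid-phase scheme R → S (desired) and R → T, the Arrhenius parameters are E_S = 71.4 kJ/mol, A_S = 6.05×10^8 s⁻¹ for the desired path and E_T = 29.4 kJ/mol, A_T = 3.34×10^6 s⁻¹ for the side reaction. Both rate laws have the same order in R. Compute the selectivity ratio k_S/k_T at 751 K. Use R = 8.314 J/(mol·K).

0.217

k_S/k_T = (A_S/A_T)·exp[−(E_S−E_T)/(RT)] = (A_S/A_T)·exp[(E_T−E_S)/(RT)].
(E_T−E_S)/(RT) = (29.4−71.4)×10³/(8.314×751) = -42000/6244 = -6.727.
k_S/k_T = (6.05×10^8/3.34×10^6)·exp(-6.727) = 181.1 × 0.001199 = 0.217.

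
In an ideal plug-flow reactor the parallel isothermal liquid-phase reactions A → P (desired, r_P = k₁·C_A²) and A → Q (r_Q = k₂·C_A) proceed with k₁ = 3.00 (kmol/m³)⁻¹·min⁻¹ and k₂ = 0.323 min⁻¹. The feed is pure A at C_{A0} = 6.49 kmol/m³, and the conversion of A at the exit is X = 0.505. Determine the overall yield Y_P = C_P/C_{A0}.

C_A = C_{A0}(1−X) = 3.213 kmol/m³.
Along a PFR/batch, dC_Q/dC_A = −r_Q/(r_P+r_Q) = −k₂/(k₂+k₁·C_A).
Integrating from C_{A0} to C_A: C_Q = (0.323/3.00)·ln[(0.323+3.00·6.49)/(0.323+3.00·3.21)] = 0.1077·ln(19.79/9.961) = 0.07393 kmol/m³.
Then C_P = (C_{A0}−C_A) − C_Q = 3.277 − 0.07393 = 3.204 kmol/m³.
Y_P = C_P/C_{A0} = 3.204/6.49 = 0.494.

0.494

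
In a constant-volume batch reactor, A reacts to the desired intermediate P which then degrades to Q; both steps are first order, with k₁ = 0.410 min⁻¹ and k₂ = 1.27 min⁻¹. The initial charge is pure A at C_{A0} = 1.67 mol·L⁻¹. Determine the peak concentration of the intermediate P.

0.314 mol·L⁻¹

At the optimum, C_{P,max}/C_{A0} = (k₁/k₂)^[k₂/(k₂−k₁)].
= (0.410/1.27)^(1.27/(1.27−0.410)) = (0.3228)^(1.477) = 0.1883.
C_{P,max} = 0.1883×1.67 = 0.314 mol·L⁻¹.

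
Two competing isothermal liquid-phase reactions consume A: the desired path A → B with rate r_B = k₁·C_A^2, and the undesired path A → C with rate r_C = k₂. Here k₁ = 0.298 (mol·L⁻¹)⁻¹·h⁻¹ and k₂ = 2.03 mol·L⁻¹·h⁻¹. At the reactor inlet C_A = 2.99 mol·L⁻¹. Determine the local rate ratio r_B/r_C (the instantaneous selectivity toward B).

S_{B/C} = r_B/r_C = (k₁·C_A^2)/(k₂) = (k₁/k₂)·C_A^2.
= (0.298×2.990^2) / (2.03) = 2.664/2.030 = 1.31.

1.31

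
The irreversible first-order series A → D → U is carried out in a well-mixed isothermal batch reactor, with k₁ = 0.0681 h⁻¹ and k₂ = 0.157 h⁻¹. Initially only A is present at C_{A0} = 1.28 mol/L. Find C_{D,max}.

0.293 mol/L

Evaluating C_D at t_opt = ln(k₂/k₁)/(k₂−k₁) gives C_{D,max}/C_{A0} = (k₁/k₂)^[k₂/(k₂−k₁)].
= (0.0681/0.157)^(0.157/(0.157−0.0681)) = (0.4338)^(1.766) = 0.2288.
C_{D,max} = 0.2288×1.28 = 0.293 mol/L.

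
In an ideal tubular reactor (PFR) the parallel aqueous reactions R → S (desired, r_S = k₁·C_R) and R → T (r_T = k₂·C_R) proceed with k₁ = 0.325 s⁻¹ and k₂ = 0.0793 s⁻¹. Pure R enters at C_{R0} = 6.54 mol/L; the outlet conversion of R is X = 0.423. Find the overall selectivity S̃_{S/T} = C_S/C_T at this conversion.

C_R = C_{R0}(1−X) = 3.774 mol/L.
Both paths are first order in R, so the instantaneous fraction to S is constant: dC_S/d(−C_R) = k₁/(k₁+k₂) = 0.8039.
C_S = 0.8039·(C_{R0}−C_R) = 0.8039×2.766 = 2.22 mol/L.
C_T = (C_{R0}−C_R)−C_S = 0.5426 mol/L; S̃_{S/T} = 2.224/0.5426 = 4.10.

4.10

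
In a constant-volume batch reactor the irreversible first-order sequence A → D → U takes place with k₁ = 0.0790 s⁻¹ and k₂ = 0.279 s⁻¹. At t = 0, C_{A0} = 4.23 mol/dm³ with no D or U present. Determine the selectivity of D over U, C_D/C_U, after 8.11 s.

For first-order series with pure A initially, C_D(t) = k₁C_{A0}/(k₂−k₁)·(e^(−k₁t) − e^(−k₂t)).
e^(−k₁t) = e^(−0.0790×8.11) = e^(−0.6407) = 0.5269; e^(−k₂t) = e^(−2.263) = 0.1041.
C_D = 0.0790×4.23/(0.279−0.0790) × (0.5269−0.1041) = 1.671×0.4229 = 0.7065 mol/dm³.
C_A = C_{A0}e^(−k₁t) = 2.229 mol/dm³, so C_U = C_{A0}−C_A−C_D = 1.295 mol/dm³; C_D/C_U = 0.546.

0.546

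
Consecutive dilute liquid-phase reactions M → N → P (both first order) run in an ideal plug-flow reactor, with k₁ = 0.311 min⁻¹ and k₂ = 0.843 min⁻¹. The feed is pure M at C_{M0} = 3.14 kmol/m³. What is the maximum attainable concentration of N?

0.647 kmol/m³

For a first-order series the maximum intermediate yield is C_{N,max}/C_{M0} = (k₁/k₂)^[k₂/(k₂−k₁)].
= (0.311/0.843)^(0.843/(0.843−0.311)) = (0.3689)^(1.585) = 0.2060.
C_{N,max} = 0.2060×3.14 = 0.647 kmol/m³.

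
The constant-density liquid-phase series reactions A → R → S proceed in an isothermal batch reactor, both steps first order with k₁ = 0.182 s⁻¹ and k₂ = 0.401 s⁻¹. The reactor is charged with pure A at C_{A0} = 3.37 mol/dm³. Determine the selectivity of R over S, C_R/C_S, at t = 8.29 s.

For first-order series with pure A initially, C_R(t) = k₁C_{A0}/(k₂−k₁)·(e^(−k₁t) − e^(−k₂t)).
e^(−k₁t) = e^(−0.182×8.29) = e^(−1.509) = 0.2212; e^(−k₂t) = e^(−3.324) = 0.03600.
C_R = 0.182×3.37/(0.401−0.182) × (0.2212−0.03600) = 2.801×0.1852 = 0.5186 mol/dm³.
C_A = C_{A0}e^(−k₁t) = 0.7454 mol/dm³, so C_S = C_{A0}−C_A−C_R = 2.106 mol/dm³; C_R/C_S = 0.246.

0.246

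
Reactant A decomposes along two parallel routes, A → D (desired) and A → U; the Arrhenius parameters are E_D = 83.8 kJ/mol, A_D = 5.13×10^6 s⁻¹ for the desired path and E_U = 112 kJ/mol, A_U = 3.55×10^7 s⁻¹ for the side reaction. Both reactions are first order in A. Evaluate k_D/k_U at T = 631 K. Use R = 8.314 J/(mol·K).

31.2

k_D/k_U = (A_D/A_U)·exp[−(E_D−E_U)/(RT)] = (A_D/A_U)·exp[(E_U−E_D)/(RT)].
(E_U−E_D)/(RT) = (112−83.8)×10³/(8.314×631) = 28200/5246 = 5.375.
k_D/k_U = (5.13×10^6/3.55×10^7)·exp(5.375) = 0.1445 × 216.0 = 31.2.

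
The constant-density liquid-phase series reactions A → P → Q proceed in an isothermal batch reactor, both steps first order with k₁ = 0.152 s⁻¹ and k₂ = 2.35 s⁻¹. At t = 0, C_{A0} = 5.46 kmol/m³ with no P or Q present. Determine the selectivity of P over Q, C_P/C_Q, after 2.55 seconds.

Solving the coupled first-order balances gives C_P(t) = [k₁/(k₂−k₁)]·C_{A0}·(e^(−k₁t) − e^(−k₂t)).
e^(−k₁t) = e^(−0.152×2.55) = e^(−0.3876) = 0.6787; e^(−k₂t) = e^(−5.992) = 0.002497.
C_P = 0.152×5.46/(2.35−0.152) × (0.6787−0.002497) = 0.3776×0.6762 = 0.2553 kmol/m³.
C_A = C_{A0}e^(−k₁t) = 3.706 kmol/m³, so C_Q = C_{A0}−C_A−C_P = 1.499 kmol/m³; C_P/C_Q = 0.170.

0.170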